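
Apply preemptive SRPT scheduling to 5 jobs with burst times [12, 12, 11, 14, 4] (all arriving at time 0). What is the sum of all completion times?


Since all jobs arrive at t=0, SRPT equals SPT ordering.
SPT order: [4, 11, 12, 12, 14]
Completion times:
  Job 1: p=4, C=4
  Job 2: p=11, C=15
  Job 3: p=12, C=27
  Job 4: p=12, C=39
  Job 5: p=14, C=53
Total completion time = 4 + 15 + 27 + 39 + 53 = 138

138


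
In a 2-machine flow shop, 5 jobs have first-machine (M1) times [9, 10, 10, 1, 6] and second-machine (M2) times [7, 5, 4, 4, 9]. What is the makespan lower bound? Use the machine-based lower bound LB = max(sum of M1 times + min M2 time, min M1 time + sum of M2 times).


LB1 = sum(M1 times) + min(M2 times) = 36 + 4 = 40
LB2 = min(M1 times) + sum(M2 times) = 1 + 29 = 30
Lower bound = max(LB1, LB2) = max(40, 30) = 40

40


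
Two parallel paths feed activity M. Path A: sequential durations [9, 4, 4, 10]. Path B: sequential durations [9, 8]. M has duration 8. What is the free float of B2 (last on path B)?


ES(B2) = sum of predecessors on chain B = 9
EF(B2) = ES + duration = 9 + 8 = 17
Successor of B2 is M. ES(M) = max(sum(A), sum(B)) = max(27, 17) = 27
Free float = ES(successor) - EF(current) = 27 - 17 = 10

10


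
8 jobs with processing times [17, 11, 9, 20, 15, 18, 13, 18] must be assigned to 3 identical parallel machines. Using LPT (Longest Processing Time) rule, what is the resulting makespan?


Sort jobs in decreasing order (LPT): [20, 18, 18, 17, 15, 13, 11, 9]
Assign each job to the least loaded machine:
  Machine 1: jobs [20, 13, 11], load = 44
  Machine 2: jobs [18, 17], load = 35
  Machine 3: jobs [18, 15, 9], load = 42
Makespan = max load = 44

44


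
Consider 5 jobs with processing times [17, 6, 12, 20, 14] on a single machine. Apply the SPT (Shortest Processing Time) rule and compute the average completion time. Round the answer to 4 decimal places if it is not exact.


Sort jobs by processing time (SPT order): [6, 12, 14, 17, 20]
Compute completion times sequentially:
  Job 1: processing = 6, completes at 6
  Job 2: processing = 12, completes at 18
  Job 3: processing = 14, completes at 32
  Job 4: processing = 17, completes at 49
  Job 5: processing = 20, completes at 69
Sum of completion times = 174
Average completion time = 174/5 = 34.8

34.8


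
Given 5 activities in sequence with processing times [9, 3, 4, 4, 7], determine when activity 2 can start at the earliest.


Activity 2 starts after activities 1 through 1 complete.
Predecessor durations: [9]
ES = 9 = 9

9


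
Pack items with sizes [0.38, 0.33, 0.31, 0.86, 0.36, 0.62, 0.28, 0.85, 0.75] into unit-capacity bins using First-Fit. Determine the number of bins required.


Place items sequentially using First-Fit:
  Item 0.38 -> new Bin 1
  Item 0.33 -> Bin 1 (now 0.71)
  Item 0.31 -> new Bin 2
  Item 0.86 -> new Bin 3
  Item 0.36 -> Bin 2 (now 0.67)
  Item 0.62 -> new Bin 4
  Item 0.28 -> Bin 1 (now 0.99)
  Item 0.85 -> new Bin 5
  Item 0.75 -> new Bin 6
Total bins used = 6

6


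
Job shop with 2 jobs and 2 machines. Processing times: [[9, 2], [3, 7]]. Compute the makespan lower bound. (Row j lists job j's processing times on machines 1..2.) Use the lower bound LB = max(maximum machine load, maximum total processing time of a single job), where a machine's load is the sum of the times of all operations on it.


Machine loads:
  Machine 1: 9 + 3 = 12
  Machine 2: 2 + 7 = 9
Max machine load = 12
Job totals:
  Job 1: 11
  Job 2: 10
Max job total = 11
Lower bound = max(12, 11) = 12

12


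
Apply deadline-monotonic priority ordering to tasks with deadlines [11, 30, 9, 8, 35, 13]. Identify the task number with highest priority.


Sort tasks by relative deadline (ascending):
  Task 4: deadline = 8
  Task 3: deadline = 9
  Task 1: deadline = 11
  Task 6: deadline = 13
  Task 2: deadline = 30
  Task 5: deadline = 35
Priority order (highest first): [4, 3, 1, 6, 2, 5]
Highest priority task = 4

4


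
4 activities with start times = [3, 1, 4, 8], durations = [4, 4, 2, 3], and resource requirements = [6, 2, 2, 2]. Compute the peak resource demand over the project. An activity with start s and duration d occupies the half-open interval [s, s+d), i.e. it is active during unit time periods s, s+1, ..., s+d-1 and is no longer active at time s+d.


Each activity i is active on [start_i, start_i + duration_i).
Compute total resource usage per time slot:
  t=0: active resources = [], total = 0
  t=1: active resources = [2], total = 2
  t=2: active resources = [2], total = 2
  t=3: active resources = [6, 2], total = 8
  t=4: active resources = [6, 2, 2], total = 10
  t=5: active resources = [6, 2], total = 8
  t=6: active resources = [6], total = 6
  t=7: active resources = [], total = 0
  t=8: active resources = [2], total = 2
  t=9: active resources = [2], total = 2
  t=10: active resources = [2], total = 2
Peak resource demand = 10

10


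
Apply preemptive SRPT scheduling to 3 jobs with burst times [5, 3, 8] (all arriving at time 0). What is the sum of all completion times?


Since all jobs arrive at t=0, SRPT equals SPT ordering.
SPT order: [3, 5, 8]
Completion times:
  Job 1: p=3, C=3
  Job 2: p=5, C=8
  Job 3: p=8, C=16
Total completion time = 3 + 8 + 16 = 27

27


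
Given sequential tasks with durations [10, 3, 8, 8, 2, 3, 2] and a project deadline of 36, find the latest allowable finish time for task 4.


LF(activity 4) = deadline - sum of successor durations
Successors: activities 5 through 7 with durations [2, 3, 2]
Sum of successor durations = 7
LF = 36 - 7 = 29

29


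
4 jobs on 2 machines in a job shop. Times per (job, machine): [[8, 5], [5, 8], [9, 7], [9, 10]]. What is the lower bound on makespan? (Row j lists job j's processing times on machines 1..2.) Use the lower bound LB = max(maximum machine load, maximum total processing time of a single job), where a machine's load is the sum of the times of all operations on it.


Machine loads:
  Machine 1: 8 + 5 + 9 + 9 = 31
  Machine 2: 5 + 8 + 7 + 10 = 30
Max machine load = 31
Job totals:
  Job 1: 13
  Job 2: 13
  Job 3: 16
  Job 4: 19
Max job total = 19
Lower bound = max(31, 19) = 31

31


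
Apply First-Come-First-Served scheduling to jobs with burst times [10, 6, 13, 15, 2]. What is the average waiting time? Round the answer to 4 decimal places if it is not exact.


FCFS order (as given): [10, 6, 13, 15, 2]
Waiting times:
  Job 1: wait = 0
  Job 2: wait = 10
  Job 3: wait = 16
  Job 4: wait = 29
  Job 5: wait = 44
Sum of waiting times = 99
Average waiting time = 99/5 = 19.8

19.8


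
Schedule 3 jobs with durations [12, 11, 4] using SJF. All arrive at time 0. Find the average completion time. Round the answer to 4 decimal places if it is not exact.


SJF order (ascending): [4, 11, 12]
Completion times:
  Job 1: burst=4, C=4
  Job 2: burst=11, C=15
  Job 3: burst=12, C=27
Average completion = 46/3 = 15.3333

15.3333


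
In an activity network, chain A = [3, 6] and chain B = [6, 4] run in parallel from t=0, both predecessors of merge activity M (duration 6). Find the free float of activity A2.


ES(A2) = sum of predecessors on chain A = 3
EF(A2) = ES + duration = 3 + 6 = 9
Successor of A2 is M. ES(M) = max(sum(A), sum(B)) = max(9, 10) = 10
Free float = ES(successor) - EF(current) = 10 - 9 = 1

1


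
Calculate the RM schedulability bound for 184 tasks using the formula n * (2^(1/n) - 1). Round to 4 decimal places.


Compute 2^(1/184) = 1.0037742087
Subtract 1: 1.0037742087 - 1 = 0.0037742087
Multiply by n: 184 * 0.0037742087 = 0.6944544008
Round to 4 dp: 0.6945

0.6945


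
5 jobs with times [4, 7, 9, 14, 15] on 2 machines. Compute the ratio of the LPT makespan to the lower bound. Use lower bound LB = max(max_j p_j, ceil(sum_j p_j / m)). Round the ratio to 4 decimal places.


LPT order: [15, 14, 9, 7, 4]
Machine loads after assignment: [26, 23]
LPT makespan = 26
Lower bound = max(max_job, ceil(total/2)) = max(15, 25) = 25
Ratio = 26 / 25 = 1.04

1.04


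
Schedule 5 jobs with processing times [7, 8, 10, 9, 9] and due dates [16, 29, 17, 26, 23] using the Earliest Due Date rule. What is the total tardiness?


Sort by due date (EDD order): [(7, 16), (10, 17), (9, 23), (9, 26), (8, 29)]
Compute completion times and tardiness:
  Job 1: p=7, d=16, C=7, tardiness=max(0,7-16)=0
  Job 2: p=10, d=17, C=17, tardiness=max(0,17-17)=0
  Job 3: p=9, d=23, C=26, tardiness=max(0,26-23)=3
  Job 4: p=9, d=26, C=35, tardiness=max(0,35-26)=9
  Job 5: p=8, d=29, C=43, tardiness=max(0,43-29)=14
Total tardiness = 26

26


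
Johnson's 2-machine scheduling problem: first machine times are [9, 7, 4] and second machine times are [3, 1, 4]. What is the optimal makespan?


Apply Johnson's rule:
  Group 1 (a <= b): [(3, 4, 4)]
  Group 2 (a > b): [(1, 9, 3), (2, 7, 1)]
Optimal job order: [3, 1, 2]
Schedule:
  Job 3: M1 done at 4, M2 done at 8
  Job 1: M1 done at 13, M2 done at 16
  Job 2: M1 done at 20, M2 done at 21
Makespan = 21

21


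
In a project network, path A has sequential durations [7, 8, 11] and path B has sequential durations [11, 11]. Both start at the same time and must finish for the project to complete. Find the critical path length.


Path A total = 7 + 8 + 11 = 26
Path B total = 11 + 11 = 22
Critical path = longest path = max(26, 22) = 26

26


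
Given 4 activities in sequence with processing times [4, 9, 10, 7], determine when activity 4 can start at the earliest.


Activity 4 starts after activities 1 through 3 complete.
Predecessor durations: [4, 9, 10]
ES = 4 + 9 + 10 = 23

23


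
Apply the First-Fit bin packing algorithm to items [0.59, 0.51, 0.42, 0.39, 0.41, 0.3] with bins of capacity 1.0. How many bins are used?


Place items sequentially using First-Fit:
  Item 0.59 -> new Bin 1
  Item 0.51 -> new Bin 2
  Item 0.42 -> Bin 2 (now 0.93)
  Item 0.39 -> Bin 1 (now 0.98)
  Item 0.41 -> new Bin 3
  Item 0.3 -> Bin 3 (now 0.71)
Total bins used = 3

3


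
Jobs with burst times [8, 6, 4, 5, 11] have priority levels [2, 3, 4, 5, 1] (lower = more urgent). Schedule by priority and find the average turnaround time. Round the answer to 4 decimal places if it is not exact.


Sort by priority (ascending = highest first):
Order: [(1, 11), (2, 8), (3, 6), (4, 4), (5, 5)]
Completion times:
  Priority 1, burst=11, C=11
  Priority 2, burst=8, C=19
  Priority 3, burst=6, C=25
  Priority 4, burst=4, C=29
  Priority 5, burst=5, C=34
Average turnaround = 118/5 = 23.6

23.6


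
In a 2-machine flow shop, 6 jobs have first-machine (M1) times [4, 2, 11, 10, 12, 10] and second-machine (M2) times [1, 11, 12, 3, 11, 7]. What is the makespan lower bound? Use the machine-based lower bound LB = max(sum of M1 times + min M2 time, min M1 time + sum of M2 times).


LB1 = sum(M1 times) + min(M2 times) = 49 + 1 = 50
LB2 = min(M1 times) + sum(M2 times) = 2 + 45 = 47
Lower bound = max(LB1, LB2) = max(50, 47) = 50

50


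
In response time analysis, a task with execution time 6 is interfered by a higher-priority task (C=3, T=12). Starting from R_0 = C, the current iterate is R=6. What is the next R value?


R_next = C + ceil(R_prev / T_hp) * C_hp
ceil(6 / 12) = ceil(0.5) = 1
Interference = 1 * 3 = 3
R_next = 6 + 3 = 9

9


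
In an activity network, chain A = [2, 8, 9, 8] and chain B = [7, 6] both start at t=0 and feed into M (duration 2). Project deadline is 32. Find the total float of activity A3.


Forward pass: ES(A3) = sum of predecessors on chain A = 10
EF = ES + duration = 10 + 9 = 19
Backward pass: LF(M) = deadline = 32; LS(M) = 32 - 2 = 30
LF(A3) = LS(M) - sum(successors on chain A) = 30 - 8 = 22
LS = LF - duration = 22 - 9 = 13
Total float = LS - ES = 13 - 10 = 3

3


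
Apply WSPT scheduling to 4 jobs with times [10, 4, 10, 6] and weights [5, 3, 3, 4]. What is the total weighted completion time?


Compute p/w ratios and sort ascending (WSPT): [(4, 3), (6, 4), (10, 5), (10, 3)]
Compute weighted completion times:
  Job (p=4,w=3): C=4, w*C=3*4=12
  Job (p=6,w=4): C=10, w*C=4*10=40
  Job (p=10,w=5): C=20, w*C=5*20=100
  Job (p=10,w=3): C=30, w*C=3*30=90
Total weighted completion time = 242

242


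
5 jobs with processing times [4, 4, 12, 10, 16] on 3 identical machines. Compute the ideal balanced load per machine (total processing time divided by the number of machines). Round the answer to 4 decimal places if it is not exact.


Total processing time = 4 + 4 + 12 + 10 + 16 = 46
Number of machines = 3
Ideal balanced load = 46 / 3 = 15.3333

15.3333


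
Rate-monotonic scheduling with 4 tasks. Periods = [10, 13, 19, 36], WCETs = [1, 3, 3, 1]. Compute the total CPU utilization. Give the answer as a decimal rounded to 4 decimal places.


Compute individual utilizations (exact fractions):
  Task 1: C/T = 1/10 (approx. 0.1)
  Task 2: C/T = 3/13 (approx. 0.2308)
  Task 3: C/T = 3/19 (approx. 0.1579)
  Task 4: C/T = 1/36 (approx. 0.0278)
Total utilization U = 1/10 + 3/13 + 3/19 + 1/36 = 22961/44460
Rounded to 4 decimal places: U = 0.5164
RM (Liu & Layland) bound for 4 tasks = 0.756828; compare with U = 22961/44460 (approx. 0.516442)
U <= bound, so schedulable by RM sufficient condition.

0.5164


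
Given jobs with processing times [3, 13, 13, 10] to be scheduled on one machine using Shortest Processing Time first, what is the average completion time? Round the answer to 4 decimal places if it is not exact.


Sort jobs by processing time (SPT order): [3, 10, 13, 13]
Compute completion times sequentially:
  Job 1: processing = 3, completes at 3
  Job 2: processing = 10, completes at 13
  Job 3: processing = 13, completes at 26
  Job 4: processing = 13, completes at 39
Sum of completion times = 81
Average completion time = 81/4 = 20.25

20.25


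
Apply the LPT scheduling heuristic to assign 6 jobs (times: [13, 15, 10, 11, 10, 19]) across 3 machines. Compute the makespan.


Sort jobs in decreasing order (LPT): [19, 15, 13, 11, 10, 10]
Assign each job to the least loaded machine:
  Machine 1: jobs [19, 10], load = 29
  Machine 2: jobs [15, 10], load = 25
  Machine 3: jobs [13, 11], load = 24
Makespan = max load = 29

29


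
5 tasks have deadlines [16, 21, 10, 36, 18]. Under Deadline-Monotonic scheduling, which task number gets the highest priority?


Sort tasks by relative deadline (ascending):
  Task 3: deadline = 10
  Task 1: deadline = 16
  Task 5: deadline = 18
  Task 2: deadline = 21
  Task 4: deadline = 36
Priority order (highest first): [3, 1, 5, 2, 4]
Highest priority task = 3

3


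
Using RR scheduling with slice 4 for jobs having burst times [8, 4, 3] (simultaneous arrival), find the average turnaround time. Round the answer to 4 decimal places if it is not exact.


Time quantum = 4
Execution trace:
  J1 runs 4 units, time = 4
  J2 runs 4 units, time = 8
  J3 runs 3 units, time = 11
  J1 runs 4 units, time = 15
Finish times: [15, 8, 11]
Average turnaround = 34/3 = 11.3333

11.3333


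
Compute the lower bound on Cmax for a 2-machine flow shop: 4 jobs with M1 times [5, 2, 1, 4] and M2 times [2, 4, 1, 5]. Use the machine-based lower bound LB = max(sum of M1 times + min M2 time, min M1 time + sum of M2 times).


LB1 = sum(M1 times) + min(M2 times) = 12 + 1 = 13
LB2 = min(M1 times) + sum(M2 times) = 1 + 12 = 13
Lower bound = max(LB1, LB2) = max(13, 13) = 13

13


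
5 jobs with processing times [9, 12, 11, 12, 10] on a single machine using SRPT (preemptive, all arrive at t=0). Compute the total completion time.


Since all jobs arrive at t=0, SRPT equals SPT ordering.
SPT order: [9, 10, 11, 12, 12]
Completion times:
  Job 1: p=9, C=9
  Job 2: p=10, C=19
  Job 3: p=11, C=30
  Job 4: p=12, C=42
  Job 5: p=12, C=54
Total completion time = 9 + 19 + 30 + 42 + 54 = 154

154


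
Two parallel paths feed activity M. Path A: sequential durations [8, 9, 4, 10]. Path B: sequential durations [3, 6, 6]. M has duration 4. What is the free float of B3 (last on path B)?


ES(B3) = sum of predecessors on chain B = 9
EF(B3) = ES + duration = 9 + 6 = 15
Successor of B3 is M. ES(M) = max(sum(A), sum(B)) = max(31, 15) = 31
Free float = ES(successor) - EF(current) = 31 - 15 = 16

16


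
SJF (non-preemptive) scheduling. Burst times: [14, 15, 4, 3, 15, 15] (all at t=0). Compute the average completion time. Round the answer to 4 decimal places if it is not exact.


SJF order (ascending): [3, 4, 14, 15, 15, 15]
Completion times:
  Job 1: burst=3, C=3
  Job 2: burst=4, C=7
  Job 3: burst=14, C=21
  Job 4: burst=15, C=36
  Job 5: burst=15, C=51
  Job 6: burst=15, C=66
Average completion = 184/6 = 30.6667

30.6667


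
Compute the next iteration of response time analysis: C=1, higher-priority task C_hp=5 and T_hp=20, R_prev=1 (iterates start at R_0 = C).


R_next = C + ceil(R_prev / T_hp) * C_hp
ceil(1 / 20) = ceil(0.05) = 1
Interference = 1 * 5 = 5
R_next = 1 + 5 = 6

6


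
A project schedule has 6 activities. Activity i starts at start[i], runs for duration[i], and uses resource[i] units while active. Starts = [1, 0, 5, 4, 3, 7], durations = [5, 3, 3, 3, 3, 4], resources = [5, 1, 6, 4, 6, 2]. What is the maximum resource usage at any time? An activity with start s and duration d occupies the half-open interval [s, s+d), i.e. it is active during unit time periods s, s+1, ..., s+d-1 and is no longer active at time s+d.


Each activity i is active on [start_i, start_i + duration_i).
Compute total resource usage per time slot:
  t=0: active resources = [1], total = 1
  t=1: active resources = [5, 1], total = 6
  t=2: active resources = [5, 1], total = 6
  t=3: active resources = [5, 6], total = 11
  t=4: active resources = [5, 4, 6], total = 15
  t=5: active resources = [5, 6, 4, 6], total = 21
  t=6: active resources = [6, 4], total = 10
  t=7: active resources = [6, 2], total = 8
  t=8: active resources = [2], total = 2
  t=9: active resources = [2], total = 2
  t=10: active resources = [2], total = 2
Peak resource demand = 21

21


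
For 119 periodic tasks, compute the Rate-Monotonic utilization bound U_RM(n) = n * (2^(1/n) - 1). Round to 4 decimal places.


Compute 2^(1/119) = 1.0058417632
Subtract 1: 1.0058417632 - 1 = 0.0058417632
Multiply by n: 119 * 0.0058417632 = 0.6951698208
Round to 4 dp: 0.6952

0.6952


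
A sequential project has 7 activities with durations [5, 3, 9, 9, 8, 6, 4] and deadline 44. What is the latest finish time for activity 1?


LF(activity 1) = deadline - sum of successor durations
Successors: activities 2 through 7 with durations [3, 9, 9, 8, 6, 4]
Sum of successor durations = 39
LF = 44 - 39 = 5

5


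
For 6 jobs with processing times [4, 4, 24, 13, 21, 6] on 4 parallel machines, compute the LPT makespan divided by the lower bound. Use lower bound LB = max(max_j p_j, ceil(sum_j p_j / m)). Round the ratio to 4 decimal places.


LPT order: [24, 21, 13, 6, 4, 4]
Machine loads after assignment: [24, 21, 13, 14]
LPT makespan = 24
Lower bound = max(max_job, ceil(total/4)) = max(24, 18) = 24
Ratio = 24 / 24 = 1.0

1.0


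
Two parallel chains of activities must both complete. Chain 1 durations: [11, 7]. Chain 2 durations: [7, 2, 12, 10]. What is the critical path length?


Path A total = 11 + 7 = 18
Path B total = 7 + 2 + 12 + 10 = 31
Critical path = longest path = max(18, 31) = 31

31


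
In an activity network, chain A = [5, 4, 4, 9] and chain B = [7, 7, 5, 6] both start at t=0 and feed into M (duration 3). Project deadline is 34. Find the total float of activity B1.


Forward pass: ES(B1) = sum of predecessors on chain B = 0
EF = ES + duration = 0 + 7 = 7
Backward pass: LF(M) = deadline = 34; LS(M) = 34 - 3 = 31
LF(B1) = LS(M) - sum(successors on chain B) = 31 - 18 = 13
LS = LF - duration = 13 - 7 = 6
Total float = LS - ES = 6 - 0 = 6

6


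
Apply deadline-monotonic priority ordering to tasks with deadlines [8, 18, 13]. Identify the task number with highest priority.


Sort tasks by relative deadline (ascending):
  Task 1: deadline = 8
  Task 3: deadline = 13
  Task 2: deadline = 18
Priority order (highest first): [1, 3, 2]
Highest priority task = 1

1


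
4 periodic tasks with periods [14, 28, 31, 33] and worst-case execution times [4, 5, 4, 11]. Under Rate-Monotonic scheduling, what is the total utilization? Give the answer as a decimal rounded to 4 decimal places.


Compute individual utilizations (exact fractions):
  Task 1: C/T = 4/14 = 2/7 (approx. 0.2857)
  Task 2: C/T = 5/28 (approx. 0.1786)
  Task 3: C/T = 4/31 (approx. 0.129)
  Task 4: C/T = 11/33 = 1/3 (approx. 0.3333)
Total utilization U = 2/7 + 5/28 + 4/31 + 1/3 = 2413/2604
Rounded to 4 decimal places: U = 0.9267
RM (Liu & Layland) bound for 4 tasks = 0.756828; compare with U = 2413/2604 (approx. 0.926651)
bound < U <= 1, so the RM sufficient condition is not met (inconclusive; an exact test such as response-time analysis is needed).

0.9267


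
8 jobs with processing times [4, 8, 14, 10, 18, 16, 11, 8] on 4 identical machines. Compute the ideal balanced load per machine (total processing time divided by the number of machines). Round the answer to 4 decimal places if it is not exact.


Total processing time = 4 + 8 + 14 + 10 + 18 + 16 + 11 + 8 = 89
Number of machines = 4
Ideal balanced load = 89 / 4 = 22.25

22.25


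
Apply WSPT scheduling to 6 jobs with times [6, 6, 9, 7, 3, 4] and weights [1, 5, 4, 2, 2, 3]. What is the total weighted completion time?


Compute p/w ratios and sort ascending (WSPT): [(6, 5), (4, 3), (3, 2), (9, 4), (7, 2), (6, 1)]
Compute weighted completion times:
  Job (p=6,w=5): C=6, w*C=5*6=30
  Job (p=4,w=3): C=10, w*C=3*10=30
  Job (p=3,w=2): C=13, w*C=2*13=26
  Job (p=9,w=4): C=22, w*C=4*22=88
  Job (p=7,w=2): C=29, w*C=2*29=58
  Job (p=6,w=1): C=35, w*C=1*35=35
Total weighted completion time = 267

267


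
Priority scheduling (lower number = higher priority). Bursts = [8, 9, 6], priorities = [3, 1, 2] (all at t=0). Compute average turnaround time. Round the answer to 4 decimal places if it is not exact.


Sort by priority (ascending = highest first):
Order: [(1, 9), (2, 6), (3, 8)]
Completion times:
  Priority 1, burst=9, C=9
  Priority 2, burst=6, C=15
  Priority 3, burst=8, C=23
Average turnaround = 47/3 = 15.6667

15.6667


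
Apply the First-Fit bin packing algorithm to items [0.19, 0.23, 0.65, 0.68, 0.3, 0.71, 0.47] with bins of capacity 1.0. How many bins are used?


Place items sequentially using First-Fit:
  Item 0.19 -> new Bin 1
  Item 0.23 -> Bin 1 (now 0.42)
  Item 0.65 -> new Bin 2
  Item 0.68 -> new Bin 3
  Item 0.3 -> Bin 1 (now 0.72)
  Item 0.71 -> new Bin 4
  Item 0.47 -> new Bin 5
Total bins used = 5

5


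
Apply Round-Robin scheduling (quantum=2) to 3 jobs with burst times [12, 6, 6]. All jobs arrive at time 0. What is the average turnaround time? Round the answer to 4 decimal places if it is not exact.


Time quantum = 2
Execution trace:
  J1 runs 2 units, time = 2
  J2 runs 2 units, time = 4
  J3 runs 2 units, time = 6
  J1 runs 2 units, time = 8
  J2 runs 2 units, time = 10
  J3 runs 2 units, time = 12
  J1 runs 2 units, time = 14
  J2 runs 2 units, time = 16
  J3 runs 2 units, time = 18
  J1 runs 2 units, time = 20
  J1 runs 2 units, time = 22
  J1 runs 2 units, time = 24
Finish times: [24, 16, 18]
Average turnaround = 58/3 = 19.3333

19.3333


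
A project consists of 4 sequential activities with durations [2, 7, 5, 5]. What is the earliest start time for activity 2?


Activity 2 starts after activities 1 through 1 complete.
Predecessor durations: [2]
ES = 2 = 2

2


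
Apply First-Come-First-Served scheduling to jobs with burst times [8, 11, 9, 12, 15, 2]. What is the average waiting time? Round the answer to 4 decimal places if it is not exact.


FCFS order (as given): [8, 11, 9, 12, 15, 2]
Waiting times:
  Job 1: wait = 0
  Job 2: wait = 8
  Job 3: wait = 19
  Job 4: wait = 28
  Job 5: wait = 40
  Job 6: wait = 55
Sum of waiting times = 150
Average waiting time = 150/6 = 25.0

25.0


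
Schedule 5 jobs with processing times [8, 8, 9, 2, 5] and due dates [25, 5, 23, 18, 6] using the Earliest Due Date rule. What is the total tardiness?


Sort by due date (EDD order): [(8, 5), (5, 6), (2, 18), (9, 23), (8, 25)]
Compute completion times and tardiness:
  Job 1: p=8, d=5, C=8, tardiness=max(0,8-5)=3
  Job 2: p=5, d=6, C=13, tardiness=max(0,13-6)=7
  Job 3: p=2, d=18, C=15, tardiness=max(0,15-18)=0
  Job 4: p=9, d=23, C=24, tardiness=max(0,24-23)=1
  Job 5: p=8, d=25, C=32, tardiness=max(0,32-25)=7
Total tardiness = 18

18


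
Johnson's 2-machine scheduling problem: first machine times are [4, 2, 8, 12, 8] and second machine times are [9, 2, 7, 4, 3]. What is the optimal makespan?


Apply Johnson's rule:
  Group 1 (a <= b): [(2, 2, 2), (1, 4, 9)]
  Group 2 (a > b): [(3, 8, 7), (4, 12, 4), (5, 8, 3)]
Optimal job order: [2, 1, 3, 4, 5]
Schedule:
  Job 2: M1 done at 2, M2 done at 4
  Job 1: M1 done at 6, M2 done at 15
  Job 3: M1 done at 14, M2 done at 22
  Job 4: M1 done at 26, M2 done at 30
  Job 5: M1 done at 34, M2 done at 37
Makespan = 37

37


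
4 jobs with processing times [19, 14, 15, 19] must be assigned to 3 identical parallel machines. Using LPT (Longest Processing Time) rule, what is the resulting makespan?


Sort jobs in decreasing order (LPT): [19, 19, 15, 14]
Assign each job to the least loaded machine:
  Machine 1: jobs [19], load = 19
  Machine 2: jobs [19], load = 19
  Machine 3: jobs [15, 14], load = 29
Makespan = max load = 29

29


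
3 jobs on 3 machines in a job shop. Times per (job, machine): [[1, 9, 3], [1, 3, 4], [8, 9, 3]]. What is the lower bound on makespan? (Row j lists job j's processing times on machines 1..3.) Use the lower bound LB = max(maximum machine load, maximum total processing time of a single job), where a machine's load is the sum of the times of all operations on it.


Machine loads:
  Machine 1: 1 + 1 + 8 = 10
  Machine 2: 9 + 3 + 9 = 21
  Machine 3: 3 + 4 + 3 = 10
Max machine load = 21
Job totals:
  Job 1: 13
  Job 2: 8
  Job 3: 20
Max job total = 20
Lower bound = max(21, 20) = 21

21


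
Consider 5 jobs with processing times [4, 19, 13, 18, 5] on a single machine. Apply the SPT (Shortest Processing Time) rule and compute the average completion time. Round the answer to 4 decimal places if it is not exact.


Sort jobs by processing time (SPT order): [4, 5, 13, 18, 19]
Compute completion times sequentially:
  Job 1: processing = 4, completes at 4
  Job 2: processing = 5, completes at 9
  Job 3: processing = 13, completes at 22
  Job 4: processing = 18, completes at 40
  Job 5: processing = 19, completes at 59
Sum of completion times = 134
Average completion time = 134/5 = 26.8

26.8


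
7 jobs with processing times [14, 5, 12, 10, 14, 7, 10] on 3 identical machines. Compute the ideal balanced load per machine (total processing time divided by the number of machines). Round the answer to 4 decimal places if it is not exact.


Total processing time = 14 + 5 + 12 + 10 + 14 + 7 + 10 = 72
Number of machines = 3
Ideal balanced load = 72 / 3 = 24.0

24.0


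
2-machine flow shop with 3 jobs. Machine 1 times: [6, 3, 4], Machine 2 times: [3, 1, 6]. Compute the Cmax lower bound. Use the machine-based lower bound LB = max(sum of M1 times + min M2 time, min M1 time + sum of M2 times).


LB1 = sum(M1 times) + min(M2 times) = 13 + 1 = 14
LB2 = min(M1 times) + sum(M2 times) = 3 + 10 = 13
Lower bound = max(LB1, LB2) = max(14, 13) = 14

14


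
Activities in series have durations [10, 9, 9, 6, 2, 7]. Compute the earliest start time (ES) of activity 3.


Activity 3 starts after activities 1 through 2 complete.
Predecessor durations: [10, 9]
ES = 10 + 9 = 19

19


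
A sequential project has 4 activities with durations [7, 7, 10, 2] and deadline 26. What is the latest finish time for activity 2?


LF(activity 2) = deadline - sum of successor durations
Successors: activities 3 through 4 with durations [10, 2]
Sum of successor durations = 12
LF = 26 - 12 = 14

14


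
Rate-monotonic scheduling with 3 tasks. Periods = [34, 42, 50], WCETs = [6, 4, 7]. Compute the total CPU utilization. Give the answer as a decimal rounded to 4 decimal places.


Compute individual utilizations (exact fractions):
  Task 1: C/T = 6/34 = 3/17 (approx. 0.1765)
  Task 2: C/T = 4/42 = 2/21 (approx. 0.0952)
  Task 3: C/T = 7/50 (approx. 0.14)
Total utilization U = 3/17 + 2/21 + 7/50 = 7349/17850
Rounded to 4 decimal places: U = 0.4117
RM (Liu & Layland) bound for 3 tasks = 0.779763; compare with U = 7349/17850 (approx. 0.411709)
U <= bound, so schedulable by RM sufficient condition.

0.4117


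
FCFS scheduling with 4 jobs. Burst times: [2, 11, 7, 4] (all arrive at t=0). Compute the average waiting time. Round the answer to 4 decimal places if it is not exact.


FCFS order (as given): [2, 11, 7, 4]
Waiting times:
  Job 1: wait = 0
  Job 2: wait = 2
  Job 3: wait = 13
  Job 4: wait = 20
Sum of waiting times = 35
Average waiting time = 35/4 = 8.75

8.75


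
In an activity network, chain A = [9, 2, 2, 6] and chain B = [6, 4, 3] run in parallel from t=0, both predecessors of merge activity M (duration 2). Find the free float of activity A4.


ES(A4) = sum of predecessors on chain A = 13
EF(A4) = ES + duration = 13 + 6 = 19
Successor of A4 is M. ES(M) = max(sum(A), sum(B)) = max(19, 13) = 19
Free float = ES(successor) - EF(current) = 19 - 19 = 0

0


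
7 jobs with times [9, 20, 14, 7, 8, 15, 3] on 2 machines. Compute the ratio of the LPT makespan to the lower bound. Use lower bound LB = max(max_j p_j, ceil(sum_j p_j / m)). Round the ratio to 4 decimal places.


LPT order: [20, 15, 14, 9, 8, 7, 3]
Machine loads after assignment: [37, 39]
LPT makespan = 39
Lower bound = max(max_job, ceil(total/2)) = max(20, 38) = 38
Ratio = 39 / 38 = 1.0263

1.0263


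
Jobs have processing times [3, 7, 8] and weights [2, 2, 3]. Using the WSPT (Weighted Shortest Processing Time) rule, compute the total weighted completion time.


Compute p/w ratios and sort ascending (WSPT): [(3, 2), (8, 3), (7, 2)]
Compute weighted completion times:
  Job (p=3,w=2): C=3, w*C=2*3=6
  Job (p=8,w=3): C=11, w*C=3*11=33
  Job (p=7,w=2): C=18, w*C=2*18=36
Total weighted completion time = 75

75


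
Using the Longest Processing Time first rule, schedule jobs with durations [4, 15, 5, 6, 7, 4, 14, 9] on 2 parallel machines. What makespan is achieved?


Sort jobs in decreasing order (LPT): [15, 14, 9, 7, 6, 5, 4, 4]
Assign each job to the least loaded machine:
  Machine 1: jobs [15, 7, 6, 4], load = 32
  Machine 2: jobs [14, 9, 5, 4], load = 32
Makespan = max load = 32

32


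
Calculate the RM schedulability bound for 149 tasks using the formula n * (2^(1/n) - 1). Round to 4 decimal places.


Compute 2^(1/149) = 1.0046628318
Subtract 1: 1.0046628318 - 1 = 0.0046628318
Multiply by n: 149 * 0.0046628318 = 0.6947619382
Round to 4 dp: 0.6948

0.6948


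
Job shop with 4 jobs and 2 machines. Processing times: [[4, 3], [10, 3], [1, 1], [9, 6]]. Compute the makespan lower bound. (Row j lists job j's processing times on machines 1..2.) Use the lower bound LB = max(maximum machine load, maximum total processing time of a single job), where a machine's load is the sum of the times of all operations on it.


Machine loads:
  Machine 1: 4 + 10 + 1 + 9 = 24
  Machine 2: 3 + 3 + 1 + 6 = 13
Max machine load = 24
Job totals:
  Job 1: 7
  Job 2: 13
  Job 3: 2
  Job 4: 15
Max job total = 15
Lower bound = max(24, 15) = 24

24


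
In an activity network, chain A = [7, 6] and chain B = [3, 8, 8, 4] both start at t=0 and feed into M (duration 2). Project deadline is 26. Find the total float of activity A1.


Forward pass: ES(A1) = sum of predecessors on chain A = 0
EF = ES + duration = 0 + 7 = 7
Backward pass: LF(M) = deadline = 26; LS(M) = 26 - 2 = 24
LF(A1) = LS(M) - sum(successors on chain A) = 24 - 6 = 18
LS = LF - duration = 18 - 7 = 11
Total float = LS - ES = 11 - 0 = 11

11


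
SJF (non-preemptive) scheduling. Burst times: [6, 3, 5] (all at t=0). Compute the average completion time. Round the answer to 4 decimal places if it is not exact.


SJF order (ascending): [3, 5, 6]
Completion times:
  Job 1: burst=3, C=3
  Job 2: burst=5, C=8
  Job 3: burst=6, C=14
Average completion = 25/3 = 8.3333

8.3333


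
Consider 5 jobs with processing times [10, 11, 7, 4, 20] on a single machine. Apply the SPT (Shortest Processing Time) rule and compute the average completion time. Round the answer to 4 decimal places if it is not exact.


Sort jobs by processing time (SPT order): [4, 7, 10, 11, 20]
Compute completion times sequentially:
  Job 1: processing = 4, completes at 4
  Job 2: processing = 7, completes at 11
  Job 3: processing = 10, completes at 21
  Job 4: processing = 11, completes at 32
  Job 5: processing = 20, completes at 52
Sum of completion times = 120
Average completion time = 120/5 = 24.0

24.0


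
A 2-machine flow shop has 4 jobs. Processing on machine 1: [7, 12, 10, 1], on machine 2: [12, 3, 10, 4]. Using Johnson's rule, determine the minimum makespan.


Apply Johnson's rule:
  Group 1 (a <= b): [(4, 1, 4), (1, 7, 12), (3, 10, 10)]
  Group 2 (a > b): [(2, 12, 3)]
Optimal job order: [4, 1, 3, 2]
Schedule:
  Job 4: M1 done at 1, M2 done at 5
  Job 1: M1 done at 8, M2 done at 20
  Job 3: M1 done at 18, M2 done at 30
  Job 2: M1 done at 30, M2 done at 33
Makespan = 33

33


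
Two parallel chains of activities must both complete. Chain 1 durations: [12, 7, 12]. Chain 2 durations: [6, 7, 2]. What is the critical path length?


Path A total = 12 + 7 + 12 = 31
Path B total = 6 + 7 + 2 = 15
Critical path = longest path = max(31, 15) = 31

31


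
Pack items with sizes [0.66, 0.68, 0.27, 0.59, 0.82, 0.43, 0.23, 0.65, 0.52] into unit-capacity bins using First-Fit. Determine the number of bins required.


Place items sequentially using First-Fit:
  Item 0.66 -> new Bin 1
  Item 0.68 -> new Bin 2
  Item 0.27 -> Bin 1 (now 0.93)
  Item 0.59 -> new Bin 3
  Item 0.82 -> new Bin 4
  Item 0.43 -> new Bin 5
  Item 0.23 -> Bin 2 (now 0.91)
  Item 0.65 -> new Bin 6
  Item 0.52 -> Bin 5 (now 0.95)
Total bins used = 6

6


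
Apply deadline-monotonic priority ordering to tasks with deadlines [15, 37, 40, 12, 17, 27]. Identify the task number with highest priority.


Sort tasks by relative deadline (ascending):
  Task 4: deadline = 12
  Task 1: deadline = 15
  Task 5: deadline = 17
  Task 6: deadline = 27
  Task 2: deadline = 37
  Task 3: deadline = 40
Priority order (highest first): [4, 1, 5, 6, 2, 3]
Highest priority task = 4

4


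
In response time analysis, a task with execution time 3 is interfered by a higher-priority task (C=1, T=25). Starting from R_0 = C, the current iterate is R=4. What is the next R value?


R_next = C + ceil(R_prev / T_hp) * C_hp
ceil(4 / 25) = ceil(0.16) = 1
Interference = 1 * 1 = 1
R_next = 3 + 1 = 4
R_next = R_prev, so the iteration has converged (response time = 4).

4


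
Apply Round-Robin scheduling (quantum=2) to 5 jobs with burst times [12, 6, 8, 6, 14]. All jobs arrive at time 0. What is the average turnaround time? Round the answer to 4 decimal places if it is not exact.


Time quantum = 2
Execution trace:
  J1 runs 2 units, time = 2
  J2 runs 2 units, time = 4
  J3 runs 2 units, time = 6
  J4 runs 2 units, time = 8
  J5 runs 2 units, time = 10
  J1 runs 2 units, time = 12
  J2 runs 2 units, time = 14
  J3 runs 2 units, time = 16
  J4 runs 2 units, time = 18
  J5 runs 2 units, time = 20
  J1 runs 2 units, time = 22
  J2 runs 2 units, time = 24
  J3 runs 2 units, time = 26
  J4 runs 2 units, time = 28
  J5 runs 2 units, time = 30
  J1 runs 2 units, time = 32
  J3 runs 2 units, time = 34
  J5 runs 2 units, time = 36
  J1 runs 2 units, time = 38
  J5 runs 2 units, time = 40
  J1 runs 2 units, time = 42
  J5 runs 2 units, time = 44
  J5 runs 2 units, time = 46
Finish times: [42, 24, 34, 28, 46]
Average turnaround = 174/5 = 34.8

34.8


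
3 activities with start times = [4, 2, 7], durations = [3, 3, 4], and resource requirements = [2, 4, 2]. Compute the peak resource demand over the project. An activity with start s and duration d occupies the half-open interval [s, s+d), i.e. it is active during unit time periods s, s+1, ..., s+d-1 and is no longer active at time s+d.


Each activity i is active on [start_i, start_i + duration_i).
Compute total resource usage per time slot:
  t=0: active resources = [], total = 0
  t=1: active resources = [], total = 0
  t=2: active resources = [4], total = 4
  t=3: active resources = [4], total = 4
  t=4: active resources = [2, 4], total = 6
  t=5: active resources = [2], total = 2
  t=6: active resources = [2], total = 2
  t=7: active resources = [2], total = 2
  t=8: active resources = [2], total = 2
  t=9: active resources = [2], total = 2
  t=10: active resources = [2], total = 2
Peak resource demand = 6

6


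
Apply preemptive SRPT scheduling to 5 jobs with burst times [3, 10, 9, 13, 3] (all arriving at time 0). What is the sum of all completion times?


Since all jobs arrive at t=0, SRPT equals SPT ordering.
SPT order: [3, 3, 9, 10, 13]
Completion times:
  Job 1: p=3, C=3
  Job 2: p=3, C=6
  Job 3: p=9, C=15
  Job 4: p=10, C=25
  Job 5: p=13, C=38
Total completion time = 3 + 6 + 15 + 25 + 38 = 87

87


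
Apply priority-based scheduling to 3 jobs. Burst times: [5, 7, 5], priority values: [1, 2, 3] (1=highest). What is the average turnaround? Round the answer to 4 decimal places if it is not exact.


Sort by priority (ascending = highest first):
Order: [(1, 5), (2, 7), (3, 5)]
Completion times:
  Priority 1, burst=5, C=5
  Priority 2, burst=7, C=12
  Priority 3, burst=5, C=17
Average turnaround = 34/3 = 11.3333

11.3333


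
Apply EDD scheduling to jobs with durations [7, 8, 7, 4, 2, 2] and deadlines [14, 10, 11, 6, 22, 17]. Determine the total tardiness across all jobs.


Sort by due date (EDD order): [(4, 6), (8, 10), (7, 11), (7, 14), (2, 17), (2, 22)]
Compute completion times and tardiness:
  Job 1: p=4, d=6, C=4, tardiness=max(0,4-6)=0
  Job 2: p=8, d=10, C=12, tardiness=max(0,12-10)=2
  Job 3: p=7, d=11, C=19, tardiness=max(0,19-11)=8
  Job 4: p=7, d=14, C=26, tardiness=max(0,26-14)=12
  Job 5: p=2, d=17, C=28, tardiness=max(0,28-17)=11
  Job 6: p=2, d=22, C=30, tardiness=max(0,30-22)=8
Total tardiness = 41

41


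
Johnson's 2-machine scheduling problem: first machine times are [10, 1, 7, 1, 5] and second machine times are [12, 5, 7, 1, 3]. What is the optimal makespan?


Apply Johnson's rule:
  Group 1 (a <= b): [(2, 1, 5), (4, 1, 1), (3, 7, 7), (1, 10, 12)]
  Group 2 (a > b): [(5, 5, 3)]
Optimal job order: [2, 4, 3, 1, 5]
Schedule:
  Job 2: M1 done at 1, M2 done at 6
  Job 4: M1 done at 2, M2 done at 7
  Job 3: M1 done at 9, M2 done at 16
  Job 1: M1 done at 19, M2 done at 31
  Job 5: M1 done at 24, M2 done at 34
Makespan = 34

34


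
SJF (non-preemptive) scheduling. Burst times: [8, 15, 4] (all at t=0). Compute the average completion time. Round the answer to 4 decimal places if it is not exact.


SJF order (ascending): [4, 8, 15]
Completion times:
  Job 1: burst=4, C=4
  Job 2: burst=8, C=12
  Job 3: burst=15, C=27
Average completion = 43/3 = 14.3333

14.3333


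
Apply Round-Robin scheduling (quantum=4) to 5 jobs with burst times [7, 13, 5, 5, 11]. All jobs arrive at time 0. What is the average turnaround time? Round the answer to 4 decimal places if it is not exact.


Time quantum = 4
Execution trace:
  J1 runs 4 units, time = 4
  J2 runs 4 units, time = 8
  J3 runs 4 units, time = 12
  J4 runs 4 units, time = 16
  J5 runs 4 units, time = 20
  J1 runs 3 units, time = 23
  J2 runs 4 units, time = 27
  J3 runs 1 units, time = 28
  J4 runs 1 units, time = 29
  J5 runs 4 units, time = 33
  J2 runs 4 units, time = 37
  J5 runs 3 units, time = 40
  J2 runs 1 units, time = 41
Finish times: [23, 41, 28, 29, 40]
Average turnaround = 161/5 = 32.2

32.2


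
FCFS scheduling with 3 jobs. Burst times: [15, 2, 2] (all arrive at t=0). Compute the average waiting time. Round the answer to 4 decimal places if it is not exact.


FCFS order (as given): [15, 2, 2]
Waiting times:
  Job 1: wait = 0
  Job 2: wait = 15
  Job 3: wait = 17
Sum of waiting times = 32
Average waiting time = 32/3 = 10.6667

10.6667


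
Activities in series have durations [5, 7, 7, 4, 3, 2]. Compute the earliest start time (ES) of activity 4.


Activity 4 starts after activities 1 through 3 complete.
Predecessor durations: [5, 7, 7]
ES = 5 + 7 + 7 = 19

19
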